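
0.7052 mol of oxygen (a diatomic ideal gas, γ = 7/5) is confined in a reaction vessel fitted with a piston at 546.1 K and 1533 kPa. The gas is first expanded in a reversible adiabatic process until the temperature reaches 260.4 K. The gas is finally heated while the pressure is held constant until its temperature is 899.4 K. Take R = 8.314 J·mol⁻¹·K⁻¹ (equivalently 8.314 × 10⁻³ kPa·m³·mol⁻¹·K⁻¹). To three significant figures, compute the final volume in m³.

From PV = nRT: V₁ = nRT₁/P₁ = 0.002089 m³.
Adiabatic (γ = 7/5), T V^(γ−1) and P V^γ constant: P₂ = P₁·(T₂/T₁)^(γ/(γ−1)) = 114.8 kPa; V₂ = V₁·(T₁/T₂)^(1/(γ−1)) = 0.01330 m³.
Isobaric, so V/T is constant: P₃ = P₂; V₃ = V₂·(T₃/T₂) = 0.04595 m³.

V₃ ≈ 0.0459 m³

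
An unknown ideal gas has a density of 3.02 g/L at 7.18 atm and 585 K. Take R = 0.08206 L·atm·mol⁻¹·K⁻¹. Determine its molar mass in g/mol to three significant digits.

M ≈ 20.2 g/mol

ρ = PM/(RT) ⇒ M = ρRT/P = (3.02 × 0.08206 × 585.0) / 7.18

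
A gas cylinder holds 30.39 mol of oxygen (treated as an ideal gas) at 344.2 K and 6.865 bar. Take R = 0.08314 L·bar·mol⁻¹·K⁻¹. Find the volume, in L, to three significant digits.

V ≈ 127 L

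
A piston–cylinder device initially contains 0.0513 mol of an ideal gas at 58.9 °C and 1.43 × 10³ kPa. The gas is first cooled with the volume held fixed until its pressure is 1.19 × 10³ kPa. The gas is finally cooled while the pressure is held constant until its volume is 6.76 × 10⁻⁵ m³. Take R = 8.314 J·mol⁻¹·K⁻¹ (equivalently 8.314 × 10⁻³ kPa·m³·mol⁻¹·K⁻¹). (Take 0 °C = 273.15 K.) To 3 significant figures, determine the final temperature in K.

Convert: T₁ = 332.0 K.
From PV = nRT: V₁ = nRT₁/P₁ = 9.904e-05 m³.
V constant ⇒ P ∝ T: V₂ = V₁; T₂ = T₁·(P₂/P₁) = 276.3 K.
P constant ⇒ V ∝ T: P₃ = P₂; T₃ = T₂·(V₃/V₂) = 188.6 K.

T₃ ≈ 189 K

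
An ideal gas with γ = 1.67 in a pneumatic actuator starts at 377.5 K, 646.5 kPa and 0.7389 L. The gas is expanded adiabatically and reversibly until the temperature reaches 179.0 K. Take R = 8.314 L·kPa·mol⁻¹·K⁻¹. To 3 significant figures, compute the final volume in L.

V₂ ≈ 2.25 L

Adiabatic (γ = 1.67), T V^(γ−1) and P V^γ constant: P₂ = P₁·(T₂/T₁)^(γ/(γ−1)) = 100.7 kPa; V₂ = V₁·(T₁/T₂)^(1/(γ−1)) = 2.250 L.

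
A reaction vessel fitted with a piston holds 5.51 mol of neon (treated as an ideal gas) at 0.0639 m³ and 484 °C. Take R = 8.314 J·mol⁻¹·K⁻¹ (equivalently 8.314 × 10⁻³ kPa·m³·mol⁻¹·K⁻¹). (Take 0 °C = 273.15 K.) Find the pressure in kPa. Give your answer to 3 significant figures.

Convert: T = 757.15 K.
PV = nRT ⇒ P = nRT/V = (5.51 × 8.314 × 10⁻³ × 757.15) / 0.0639

P ≈ 543 kPa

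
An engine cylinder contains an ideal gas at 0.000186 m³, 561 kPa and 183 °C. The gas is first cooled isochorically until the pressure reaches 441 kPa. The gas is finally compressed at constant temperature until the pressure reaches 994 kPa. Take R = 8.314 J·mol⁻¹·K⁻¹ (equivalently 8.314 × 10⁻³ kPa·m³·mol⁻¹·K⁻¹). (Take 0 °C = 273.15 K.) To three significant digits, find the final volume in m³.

Convert: T₁ = 456.1 K.
Isochoric, so P/T is constant: V₂ = V₁; T₂ = T₁·(P₂/P₁) = 358.6 K.
T constant ⇒ Boyle's law P V = const: T₃ = T₂; V₃ = V₂·(P₂/P₃) = 8.252e-05 m³.

V₃ ≈ 8.25e-05 m³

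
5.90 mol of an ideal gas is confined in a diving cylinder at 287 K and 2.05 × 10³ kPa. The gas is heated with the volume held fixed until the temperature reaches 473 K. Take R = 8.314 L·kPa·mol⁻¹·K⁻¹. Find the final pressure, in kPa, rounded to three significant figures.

From PV = nRT: V₁ = nRT₁/P₁ = 6.867 L.
V constant ⇒ P ∝ T: V₂ = V₁; P₂ = P₁·(T₂/T₁) = 3379 kPa.

P₂ ≈ 3.38e+03 kPa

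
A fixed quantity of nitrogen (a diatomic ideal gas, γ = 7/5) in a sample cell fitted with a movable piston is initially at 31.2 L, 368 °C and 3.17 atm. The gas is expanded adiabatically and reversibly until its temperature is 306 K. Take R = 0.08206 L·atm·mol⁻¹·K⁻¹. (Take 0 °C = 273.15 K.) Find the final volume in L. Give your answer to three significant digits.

V₂ ≈ 198 L

Convert: T₁ = 641.1 K.
Adiabatic (γ = 7/5), T V^(γ−1) and P V^γ constant: P₂ = P₁·(T₂/T₁)^(γ/(γ−1)) = 0.2381 atm; V₂ = V₁·(T₁/T₂)^(1/(γ−1)) = 198.3 L.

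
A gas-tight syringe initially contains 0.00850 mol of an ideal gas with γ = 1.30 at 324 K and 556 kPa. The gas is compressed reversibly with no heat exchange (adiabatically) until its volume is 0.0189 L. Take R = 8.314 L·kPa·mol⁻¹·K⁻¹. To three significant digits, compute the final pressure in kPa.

From PV = nRT: V₁ = nRT₁/P₁ = 0.04118 L.
Reversible adiabatic, γ = 1.30: T₂ = T₁·(V₁/V₂)^(γ−1) = 409.3 K; P₂ = P₁·(V₁/V₂)^γ = 1530 kPa.

P₂ ≈ 1.53e+03 kPa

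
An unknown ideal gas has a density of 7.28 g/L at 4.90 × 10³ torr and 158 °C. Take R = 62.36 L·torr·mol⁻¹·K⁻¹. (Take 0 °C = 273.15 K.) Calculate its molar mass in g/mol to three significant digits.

ρ = PM/(RT) ⇒ M = ρRT/P = (7.28 × 62.36 × 431.1) / 4.90e+03

M ≈ 39.9 g/mol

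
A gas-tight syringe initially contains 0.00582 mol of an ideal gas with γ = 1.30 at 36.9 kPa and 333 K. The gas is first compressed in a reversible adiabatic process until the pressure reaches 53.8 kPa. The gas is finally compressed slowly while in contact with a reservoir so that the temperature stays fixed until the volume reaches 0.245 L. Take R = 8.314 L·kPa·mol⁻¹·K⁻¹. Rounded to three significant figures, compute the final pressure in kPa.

From PV = nRT: V₁ = nRT₁/P₁ = 0.4367 L.
Adiabatic (γ = 1.30), T V^(γ−1) and P V^γ constant: T₂ = T₁·(P₂/P₁)^((γ−1)/γ) = 363.3 K; V₂ = V₁·(P₁/P₂)^(1/γ) = 0.3267 L.
Isothermal, so P V is constant: T₃ = T₂; P₃ = P₂·(V₂/V₃) = 71.75 kPa.

P₃ ≈ 71.7 kPa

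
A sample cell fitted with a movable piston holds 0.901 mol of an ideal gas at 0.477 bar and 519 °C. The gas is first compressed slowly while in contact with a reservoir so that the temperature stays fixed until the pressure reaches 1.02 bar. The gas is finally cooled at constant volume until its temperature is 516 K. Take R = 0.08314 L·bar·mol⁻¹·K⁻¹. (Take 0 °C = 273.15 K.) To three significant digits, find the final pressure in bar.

P₃ ≈ 0.664 bar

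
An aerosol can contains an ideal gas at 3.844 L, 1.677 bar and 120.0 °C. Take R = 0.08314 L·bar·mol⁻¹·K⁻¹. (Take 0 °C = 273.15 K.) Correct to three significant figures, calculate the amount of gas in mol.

n ≈ 0.197 mol

Convert: T = 393.15 K.
PV = nRT ⇒ n = PV/(RT) = (1.677 × 3.844) / (0.08314 × 393.15)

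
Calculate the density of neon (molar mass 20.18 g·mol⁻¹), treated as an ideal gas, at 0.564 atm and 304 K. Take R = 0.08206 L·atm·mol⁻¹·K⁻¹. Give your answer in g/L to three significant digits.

ρ = PM/(RT) = (0.564 × 20.18) / (0.08206 × 304.0)

ρ ≈ 0.456 g/L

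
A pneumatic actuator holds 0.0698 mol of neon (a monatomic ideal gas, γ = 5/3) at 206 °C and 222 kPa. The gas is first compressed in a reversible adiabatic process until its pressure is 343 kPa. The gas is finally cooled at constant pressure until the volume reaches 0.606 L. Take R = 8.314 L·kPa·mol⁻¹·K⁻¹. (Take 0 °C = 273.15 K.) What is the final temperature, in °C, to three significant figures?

Convert: T₁ = 479.1 K.
From PV = nRT: V₁ = nRT₁/P₁ = 1.253 L.
Adiabatic (γ = 5/3), T V^(γ−1) and P V^γ constant: T₂ = T₁·(P₂/P₁)^((γ−1)/γ) = 570.2 K; V₂ = V₁·(P₁/P₂)^(1/γ) = 0.9648 L.
P constant ⇒ V ∝ T: P₃ = P₂; T₃ = T₂·(V₃/V₂) = 358.2 K.

T₃ ≈ 85.0 °C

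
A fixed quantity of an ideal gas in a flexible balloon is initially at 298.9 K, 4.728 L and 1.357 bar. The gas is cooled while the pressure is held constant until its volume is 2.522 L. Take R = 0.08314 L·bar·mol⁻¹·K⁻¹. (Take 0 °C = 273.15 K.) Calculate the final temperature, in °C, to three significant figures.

T₂ ≈ -114 °C

P constant ⇒ V ∝ T: P₂ = P₁; T₂ = T₁·(V₂/V₁) = 159.4 K.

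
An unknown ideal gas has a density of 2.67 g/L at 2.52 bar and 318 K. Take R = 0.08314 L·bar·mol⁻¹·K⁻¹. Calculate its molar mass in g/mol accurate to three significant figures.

M ≈ 28.0 g/mol

ρ = PM/(RT) ⇒ M = ρRT/P = (2.67 × 0.08314 × 318.0) / 2.52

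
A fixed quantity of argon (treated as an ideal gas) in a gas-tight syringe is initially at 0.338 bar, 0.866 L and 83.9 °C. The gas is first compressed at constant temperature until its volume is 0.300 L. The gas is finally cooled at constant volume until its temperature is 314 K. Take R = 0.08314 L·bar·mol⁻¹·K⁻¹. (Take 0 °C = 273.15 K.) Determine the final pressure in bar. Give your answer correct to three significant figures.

P₃ ≈ 0.858 bar

Convert: T₁ = 357.0 K.
T constant ⇒ Boyle's law P V = const: T₂ = T₁; P₂ = P₁·(V₁/V₂) = 0.9757 bar.
Isochoric, so P/T is constant: V₃ = V₂; P₃ = P₂·(T₃/T₂) = 0.8581 bar.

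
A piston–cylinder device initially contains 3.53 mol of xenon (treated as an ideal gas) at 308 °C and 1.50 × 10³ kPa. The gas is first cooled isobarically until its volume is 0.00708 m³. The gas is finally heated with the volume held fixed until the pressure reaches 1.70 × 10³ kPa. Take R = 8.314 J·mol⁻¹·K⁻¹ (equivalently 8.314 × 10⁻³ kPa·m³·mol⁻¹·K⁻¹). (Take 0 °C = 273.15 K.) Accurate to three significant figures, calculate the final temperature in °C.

T₃ ≈ 137 °C

Convert: T₁ = 581.1 K.
From PV = nRT: V₁ = nRT₁/P₁ = 0.01137 m³.
P constant ⇒ V ∝ T: P₂ = P₁; T₂ = T₁·(V₂/V₁) = 361.9 K.
Isochoric, so P/T is constant: V₃ = V₂; T₃ = T₂·(P₃/P₂) = 410.1 K.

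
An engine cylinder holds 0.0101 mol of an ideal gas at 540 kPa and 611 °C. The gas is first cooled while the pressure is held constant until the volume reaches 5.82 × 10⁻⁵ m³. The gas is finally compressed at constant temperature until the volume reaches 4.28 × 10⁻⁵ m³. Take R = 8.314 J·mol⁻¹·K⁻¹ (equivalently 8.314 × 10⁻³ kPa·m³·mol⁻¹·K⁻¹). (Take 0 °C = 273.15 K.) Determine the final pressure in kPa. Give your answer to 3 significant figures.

P₃ ≈ 734 kPa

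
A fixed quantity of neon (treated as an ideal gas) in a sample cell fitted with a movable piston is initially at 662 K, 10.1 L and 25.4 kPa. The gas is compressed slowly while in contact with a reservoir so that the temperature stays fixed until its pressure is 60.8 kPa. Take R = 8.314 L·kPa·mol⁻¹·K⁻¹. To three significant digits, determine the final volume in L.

V₂ ≈ 4.22 L

T constant ⇒ Boyle's law P V = const: T₂ = T₁; V₂ = V₁·(P₁/P₂) = 4.219 L.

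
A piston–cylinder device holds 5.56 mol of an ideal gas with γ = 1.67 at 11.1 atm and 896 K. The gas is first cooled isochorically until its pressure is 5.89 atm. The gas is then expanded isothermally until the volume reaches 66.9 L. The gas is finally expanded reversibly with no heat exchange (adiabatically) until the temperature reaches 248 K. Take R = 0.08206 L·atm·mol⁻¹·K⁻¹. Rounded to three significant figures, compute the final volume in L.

From PV = nRT: V₁ = nRT₁/P₁ = 36.83 L.
V constant ⇒ P ∝ T: V₂ = V₁; T₂ = T₁·(P₂/P₁) = 475.4 K.
T constant ⇒ Boyle's law P V = const: T₃ = T₂; P₃ = P₂·(V₂/V₃) = 3.243 atm.
Reversible adiabatic, γ = 1.67: P₄ = P₃·(T₄/T₃)^(γ/(γ−1)) = 0.6403 atm; V₄ = V₃·(T₃/T₄)^(1/(γ−1)) = 176.7 L.

V₄ ≈ 177 L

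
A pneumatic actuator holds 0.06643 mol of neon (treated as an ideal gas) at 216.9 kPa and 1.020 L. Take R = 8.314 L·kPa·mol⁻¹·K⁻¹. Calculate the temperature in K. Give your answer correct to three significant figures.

T ≈ 401 K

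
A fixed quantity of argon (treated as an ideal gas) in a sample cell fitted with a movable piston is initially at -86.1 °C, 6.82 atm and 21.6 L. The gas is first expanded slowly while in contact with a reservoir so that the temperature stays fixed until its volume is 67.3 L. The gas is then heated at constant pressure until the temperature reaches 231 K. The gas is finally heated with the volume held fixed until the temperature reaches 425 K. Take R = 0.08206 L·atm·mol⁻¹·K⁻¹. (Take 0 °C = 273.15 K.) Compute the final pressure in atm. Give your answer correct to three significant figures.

P₄ ≈ 4.03 atm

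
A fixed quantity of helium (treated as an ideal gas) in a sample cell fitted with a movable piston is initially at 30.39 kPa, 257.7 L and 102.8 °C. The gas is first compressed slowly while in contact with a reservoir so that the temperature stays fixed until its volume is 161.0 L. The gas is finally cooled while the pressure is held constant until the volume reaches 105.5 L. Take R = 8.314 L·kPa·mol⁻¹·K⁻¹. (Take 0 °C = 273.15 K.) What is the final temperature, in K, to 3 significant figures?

T₃ ≈ 246 K

Convert: T₁ = 375.9 K.
T constant ⇒ Boyle's law P V = const: T₂ = T₁; P₂ = P₁·(V₁/V₂) = 48.64 kPa.
Isobaric, so V/T is constant: P₃ = P₂; T₃ = T₂·(V₃/V₂) = 246.4 K.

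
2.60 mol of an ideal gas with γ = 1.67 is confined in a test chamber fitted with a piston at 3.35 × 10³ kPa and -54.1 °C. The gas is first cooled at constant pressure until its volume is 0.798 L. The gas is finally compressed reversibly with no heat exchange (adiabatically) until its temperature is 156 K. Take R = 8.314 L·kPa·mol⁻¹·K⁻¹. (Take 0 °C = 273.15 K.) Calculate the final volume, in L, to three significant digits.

V₃ ≈ 0.564 L

Convert: T₁ = 219.0 K.
From PV = nRT: V₁ = nRT₁/P₁ = 1.413 L.
Isobaric, so V/T is constant: P₂ = P₁; T₂ = T₁·(V₂/V₁) = 123.7 K.
Adiabatic (γ = 1.67), T V^(γ−1) and P V^γ constant: P₃ = P₂·(T₃/T₂)^(γ/(γ−1)) = 5976 kPa; V₃ = V₂·(T₂/T₃)^(1/(γ−1)) = 0.5642 L.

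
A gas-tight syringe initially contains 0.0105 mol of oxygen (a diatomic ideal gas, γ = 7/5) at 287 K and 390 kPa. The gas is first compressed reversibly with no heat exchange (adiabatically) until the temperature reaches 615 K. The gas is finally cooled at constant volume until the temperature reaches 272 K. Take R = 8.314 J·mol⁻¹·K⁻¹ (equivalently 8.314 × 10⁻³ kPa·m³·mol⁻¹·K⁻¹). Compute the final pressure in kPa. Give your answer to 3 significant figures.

P₃ ≈ 2.48e+03 kPa

From PV = nRT: V₁ = nRT₁/P₁ = 6.424e-05 m³.
Adiabatic (γ = 7/5), T V^(γ−1) and P V^γ constant: P₂ = P₁·(T₂/T₁)^(γ/(γ−1)) = 5617 kPa; V₂ = V₁·(T₁/T₂)^(1/(γ−1)) = 9.557e-06 m³.
V constant ⇒ P ∝ T: V₃ = V₂; P₃ = P₂·(T₃/T₂) = 2484 kPa.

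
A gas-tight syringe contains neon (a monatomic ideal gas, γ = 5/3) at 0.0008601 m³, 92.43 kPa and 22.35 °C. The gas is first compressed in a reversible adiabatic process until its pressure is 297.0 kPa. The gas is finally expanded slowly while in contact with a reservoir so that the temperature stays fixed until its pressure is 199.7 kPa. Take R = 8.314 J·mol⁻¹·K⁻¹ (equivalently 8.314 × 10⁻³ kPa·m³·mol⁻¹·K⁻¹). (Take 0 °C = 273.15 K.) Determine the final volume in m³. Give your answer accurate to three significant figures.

Convert: T₁ = 295.5 K.
Adiabatic (γ = 5/3), T V^(γ−1) and P V^γ constant: T₂ = T₁·(P₂/P₁)^((γ−1)/γ) = 471.3 K; V₂ = V₁·(P₁/P₂)^(1/γ) = 0.0004270 m³.
T constant ⇒ Boyle's law P V = const: T₃ = T₂; V₃ = V₂·(P₂/P₃) = 0.0006350 m³.

V₃ ≈ 0.000635 m³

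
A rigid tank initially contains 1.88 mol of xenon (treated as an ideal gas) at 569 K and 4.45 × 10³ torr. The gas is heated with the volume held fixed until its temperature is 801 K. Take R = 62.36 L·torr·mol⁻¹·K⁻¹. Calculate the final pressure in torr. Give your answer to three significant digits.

From PV = nRT: V₁ = nRT₁/P₁ = 14.99 L.
Isochoric, so P/T is constant: V₂ = V₁; P₂ = P₁·(T₂/T₁) = 6264 torr.

P₂ ≈ 6.26e+03 torr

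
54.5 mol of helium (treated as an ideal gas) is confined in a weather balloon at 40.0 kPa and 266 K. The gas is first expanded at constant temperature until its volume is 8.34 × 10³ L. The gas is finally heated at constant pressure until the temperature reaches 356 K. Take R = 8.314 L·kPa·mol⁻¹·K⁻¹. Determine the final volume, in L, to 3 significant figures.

V₃ ≈ 1.12e+04 L

From PV = nRT: V₁ = nRT₁/P₁ = 3013 L.
T constant ⇒ Boyle's law P V = const: T₂ = T₁; P₂ = P₁·(V₁/V₂) = 14.45 kPa.
P constant ⇒ V ∝ T: P₃ = P₂; V₃ = V₂·(T₃/T₂) = 1.116e+04 L.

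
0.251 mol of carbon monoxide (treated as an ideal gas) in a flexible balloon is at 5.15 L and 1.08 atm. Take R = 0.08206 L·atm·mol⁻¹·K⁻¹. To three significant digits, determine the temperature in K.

T ≈ 270 K

PV = nRT ⇒ T = PV/(nR) = (1.08 × 5.15) / (0.251 × 0.08206)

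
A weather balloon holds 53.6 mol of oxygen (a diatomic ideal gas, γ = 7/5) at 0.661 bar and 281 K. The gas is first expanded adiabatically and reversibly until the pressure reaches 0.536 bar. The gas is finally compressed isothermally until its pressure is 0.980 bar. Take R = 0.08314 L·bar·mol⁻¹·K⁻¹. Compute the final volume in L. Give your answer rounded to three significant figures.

From PV = nRT: V₁ = nRT₁/P₁ = 1894 L.
Adiabatic (γ = 7/5), T V^(γ−1) and P V^γ constant: T₂ = T₁·(P₂/P₁)^((γ−1)/γ) = 264.7 K; V₂ = V₁·(P₁/P₂)^(1/γ) = 2200 L.
T constant ⇒ Boyle's law P V = const: T₃ = T₂; V₃ = V₂·(P₂/P₃) = 1203 L.

V₃ ≈ 1.20e+03 L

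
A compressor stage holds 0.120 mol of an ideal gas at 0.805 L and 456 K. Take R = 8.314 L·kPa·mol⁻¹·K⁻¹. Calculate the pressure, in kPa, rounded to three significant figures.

P ≈ 565 kPa

PV = nRT ⇒ P = nRT/V = (0.120 × 8.314 × 456) / 0.805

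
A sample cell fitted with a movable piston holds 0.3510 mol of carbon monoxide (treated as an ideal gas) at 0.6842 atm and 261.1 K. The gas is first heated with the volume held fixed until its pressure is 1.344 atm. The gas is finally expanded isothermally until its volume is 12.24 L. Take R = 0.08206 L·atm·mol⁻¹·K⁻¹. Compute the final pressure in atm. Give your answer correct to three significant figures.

P₃ ≈ 1.21 atm

From PV = nRT: V₁ = nRT₁/P₁ = 10.99 L.
Isochoric, so P/T is constant: V₂ = V₁; T₂ = T₁·(P₂/P₁) = 512.9 K.
T constant ⇒ Boyle's law P V = const: T₃ = T₂; P₃ = P₂·(V₂/V₃) = 1.207 atm.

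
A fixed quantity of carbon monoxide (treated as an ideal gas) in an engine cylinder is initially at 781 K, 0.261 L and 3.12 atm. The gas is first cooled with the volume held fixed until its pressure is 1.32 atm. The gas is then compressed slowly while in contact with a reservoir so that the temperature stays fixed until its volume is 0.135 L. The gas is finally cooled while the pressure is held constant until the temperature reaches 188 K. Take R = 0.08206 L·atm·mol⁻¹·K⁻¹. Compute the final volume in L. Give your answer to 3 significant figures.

Isochoric, so P/T is constant: V₂ = V₁; T₂ = T₁·(P₂/P₁) = 330.4 K.
Isothermal, so P V is constant: T₃ = T₂; P₃ = P₂·(V₂/V₃) = 2.552 atm.
P constant ⇒ V ∝ T: P₄ = P₃; V₄ = V₃·(T₄/T₃) = 0.07681 L.

V₄ ≈ 0.0768 L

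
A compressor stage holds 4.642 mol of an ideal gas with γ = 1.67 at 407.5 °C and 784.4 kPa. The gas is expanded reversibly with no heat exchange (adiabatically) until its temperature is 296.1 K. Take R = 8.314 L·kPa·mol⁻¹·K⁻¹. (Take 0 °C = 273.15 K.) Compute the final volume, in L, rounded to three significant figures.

V₂ ≈ 116 L

Convert: T₁ = 680.6 K.
From PV = nRT: V₁ = nRT₁/P₁ = 33.49 L.
Reversible adiabatic, γ = 1.67: P₂ = P₁·(T₂/T₁)^(γ/(γ−1)) = 98.52 kPa; V₂ = V₁·(T₁/T₂)^(1/(γ−1)) = 116.0 L.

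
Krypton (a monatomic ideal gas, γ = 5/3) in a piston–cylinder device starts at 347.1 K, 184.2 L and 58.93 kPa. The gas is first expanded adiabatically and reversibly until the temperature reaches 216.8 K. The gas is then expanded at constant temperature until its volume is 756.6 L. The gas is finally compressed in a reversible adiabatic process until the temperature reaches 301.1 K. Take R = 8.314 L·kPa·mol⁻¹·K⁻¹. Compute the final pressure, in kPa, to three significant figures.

Reversible adiabatic, γ = 5/3: P₂ = P₁·(T₂/T₁)^(γ/(γ−1)) = 18.17 kPa; V₂ = V₁·(T₁/T₂)^(1/(γ−1)) = 373.1 L.
T constant ⇒ Boyle's law P V = const: T₃ = T₂; P₃ = P₂·(V₂/V₃) = 8.961 kPa.
Reversible adiabatic, γ = 5/3: P₄ = P₃·(T₄/T₃)^(γ/(γ−1)) = 20.37 kPa; V₄ = V₃·(T₃/T₄)^(1/(γ−1)) = 462.3 L.

P₄ ≈ 20.4 kPa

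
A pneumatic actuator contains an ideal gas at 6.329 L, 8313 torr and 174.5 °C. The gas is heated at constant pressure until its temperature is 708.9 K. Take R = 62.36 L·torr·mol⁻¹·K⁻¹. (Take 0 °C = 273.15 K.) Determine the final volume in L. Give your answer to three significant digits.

Convert: T₁ = 447.6 K.
Isobaric, so V/T is constant: P₂ = P₁; V₂ = V₁·(T₂/T₁) = 10.02 L.

V₂ ≈ 10.0 L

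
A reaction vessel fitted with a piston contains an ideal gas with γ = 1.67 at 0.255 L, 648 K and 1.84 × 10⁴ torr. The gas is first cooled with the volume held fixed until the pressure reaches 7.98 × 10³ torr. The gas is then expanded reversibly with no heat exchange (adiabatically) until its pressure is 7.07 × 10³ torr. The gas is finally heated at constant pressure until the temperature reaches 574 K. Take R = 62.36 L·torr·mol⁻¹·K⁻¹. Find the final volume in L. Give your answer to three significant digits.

V₄ ≈ 0.588 L

V constant ⇒ P ∝ T: V₂ = V₁; T₂ = T₁·(P₂/P₁) = 281.0 K.
Adiabatic (γ = 1.67), T V^(γ−1) and P V^γ constant: T₃ = T₂·(P₃/P₂)^((γ−1)/γ) = 267.7 K; V₃ = V₂·(P₂/P₃)^(1/γ) = 0.2742 L.
P constant ⇒ V ∝ T: P₄ = P₃; V₄ = V₃·(T₄/T₃) = 0.5879 L.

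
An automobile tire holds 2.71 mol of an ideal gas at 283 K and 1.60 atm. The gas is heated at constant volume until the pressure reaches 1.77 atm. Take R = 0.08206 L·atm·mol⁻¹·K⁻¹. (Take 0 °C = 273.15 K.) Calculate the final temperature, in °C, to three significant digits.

From PV = nRT: V₁ = nRT₁/P₁ = 39.33 L.
Isochoric, so P/T is constant: V₂ = V₁; T₂ = T₁·(P₂/P₁) = 313.1 K.

T₂ ≈ 39.9 °C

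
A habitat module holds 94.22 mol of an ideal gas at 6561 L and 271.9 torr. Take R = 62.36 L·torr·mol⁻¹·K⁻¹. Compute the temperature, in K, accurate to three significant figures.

PV = nRT ⇒ T = PV/(nR) = (271.9 × 6561) / (94.22 × 62.36)

T ≈ 304 K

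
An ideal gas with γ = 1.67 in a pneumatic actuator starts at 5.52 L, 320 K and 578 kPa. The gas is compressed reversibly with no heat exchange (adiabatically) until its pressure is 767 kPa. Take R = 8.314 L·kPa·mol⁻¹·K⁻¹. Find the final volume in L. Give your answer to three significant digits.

V₂ ≈ 4.66 L

Reversible adiabatic, γ = 1.67: T₂ = T₁·(P₂/P₁)^((γ−1)/γ) = 358.5 K; V₂ = V₁·(P₁/P₂)^(1/γ) = 4.660 L.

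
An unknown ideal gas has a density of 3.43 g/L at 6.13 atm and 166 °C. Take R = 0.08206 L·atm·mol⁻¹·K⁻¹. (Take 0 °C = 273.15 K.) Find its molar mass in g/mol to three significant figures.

M ≈ 20.2 g/mol

ρ = PM/(RT) ⇒ M = ρRT/P = (3.43 × 0.08206 × 439.1) / 6.13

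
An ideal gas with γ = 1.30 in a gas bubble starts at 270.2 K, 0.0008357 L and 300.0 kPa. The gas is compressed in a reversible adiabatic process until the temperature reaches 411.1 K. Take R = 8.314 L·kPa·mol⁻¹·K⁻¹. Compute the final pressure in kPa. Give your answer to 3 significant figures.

P₂ ≈ 1.85e+03 kPa

Adiabatic (γ = 1.30), T V^(γ−1) and P V^γ constant: P₂ = P₁·(T₂/T₁)^(γ/(γ−1)) = 1849 kPa; V₂ = V₁·(T₁/T₂)^(1/(γ−1)) = 0.0002063 L.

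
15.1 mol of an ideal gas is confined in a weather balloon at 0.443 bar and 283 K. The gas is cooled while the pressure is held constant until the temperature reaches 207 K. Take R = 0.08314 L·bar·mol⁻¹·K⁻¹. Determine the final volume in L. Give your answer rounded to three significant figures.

From PV = nRT: V₁ = nRT₁/P₁ = 802.0 L.
P constant ⇒ V ∝ T: P₂ = P₁; V₂ = V₁·(T₂/T₁) = 586.6 L.

V₂ ≈ 587 L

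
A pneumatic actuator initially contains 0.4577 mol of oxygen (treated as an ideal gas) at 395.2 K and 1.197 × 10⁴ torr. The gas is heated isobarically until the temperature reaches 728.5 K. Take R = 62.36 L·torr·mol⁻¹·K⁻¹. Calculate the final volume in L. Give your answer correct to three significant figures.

From PV = nRT: V₁ = nRT₁/P₁ = 0.9423 L.
P constant ⇒ V ∝ T: P₂ = P₁; V₂ = V₁·(T₂/T₁) = 1.737 L.

V₂ ≈ 1.74 L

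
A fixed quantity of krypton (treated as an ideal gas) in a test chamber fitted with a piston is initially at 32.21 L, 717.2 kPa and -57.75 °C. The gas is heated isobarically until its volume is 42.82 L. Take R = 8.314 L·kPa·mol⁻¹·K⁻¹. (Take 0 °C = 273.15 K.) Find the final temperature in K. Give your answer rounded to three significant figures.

Convert: T₁ = 215.4 K.
Isobaric, so V/T is constant: P₂ = P₁; T₂ = T₁·(V₂/V₁) = 286.4 K.

T₂ ≈ 286 K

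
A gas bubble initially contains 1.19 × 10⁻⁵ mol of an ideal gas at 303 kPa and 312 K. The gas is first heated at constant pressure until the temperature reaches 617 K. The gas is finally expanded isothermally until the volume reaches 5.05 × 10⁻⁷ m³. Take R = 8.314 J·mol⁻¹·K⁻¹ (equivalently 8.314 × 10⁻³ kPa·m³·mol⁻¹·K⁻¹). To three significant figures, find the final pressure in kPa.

P₃ ≈ 121 kPa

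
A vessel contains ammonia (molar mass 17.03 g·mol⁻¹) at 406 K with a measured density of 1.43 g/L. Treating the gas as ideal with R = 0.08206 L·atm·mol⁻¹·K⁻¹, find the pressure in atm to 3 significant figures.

P ≈ 2.80 atm

ρ = PM/(RT) ⇒ P = ρRT/M = (1.43 × 0.08206 × 406.0) / 17.03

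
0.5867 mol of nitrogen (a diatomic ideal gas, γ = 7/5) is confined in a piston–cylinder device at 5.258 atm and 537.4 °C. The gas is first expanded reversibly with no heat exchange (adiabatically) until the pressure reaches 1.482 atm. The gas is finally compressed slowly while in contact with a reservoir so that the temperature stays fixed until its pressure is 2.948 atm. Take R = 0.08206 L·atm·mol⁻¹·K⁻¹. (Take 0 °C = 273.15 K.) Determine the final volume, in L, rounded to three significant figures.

V₃ ≈ 9.22 L

Convert: T₁ = 810.5 K.
From PV = nRT: V₁ = nRT₁/P₁ = 7.422 L.
Reversible adiabatic, γ = 7/5: T₂ = T₁·(P₂/P₁)^((γ−1)/γ) = 564.5 K; V₂ = V₁·(P₁/P₂)^(1/γ) = 18.34 L.
Isothermal, so P V is constant: T₃ = T₂; V₃ = V₂·(P₂/P₃) = 9.219 L.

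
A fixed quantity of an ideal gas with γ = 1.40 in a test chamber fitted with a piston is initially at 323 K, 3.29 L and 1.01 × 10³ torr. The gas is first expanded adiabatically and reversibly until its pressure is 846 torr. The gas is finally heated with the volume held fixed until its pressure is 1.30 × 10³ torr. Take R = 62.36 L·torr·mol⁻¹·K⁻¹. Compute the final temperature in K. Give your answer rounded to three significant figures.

T₃ ≈ 472 K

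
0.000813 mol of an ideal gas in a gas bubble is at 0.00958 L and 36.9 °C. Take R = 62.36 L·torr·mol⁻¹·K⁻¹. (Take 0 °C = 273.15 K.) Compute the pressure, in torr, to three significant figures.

P ≈ 1.64e+03 torr

Convert: T = 310.05 K.
PV = nRT ⇒ P = nRT/V = (0.000813 × 62.36 × 310.05) / 0.00958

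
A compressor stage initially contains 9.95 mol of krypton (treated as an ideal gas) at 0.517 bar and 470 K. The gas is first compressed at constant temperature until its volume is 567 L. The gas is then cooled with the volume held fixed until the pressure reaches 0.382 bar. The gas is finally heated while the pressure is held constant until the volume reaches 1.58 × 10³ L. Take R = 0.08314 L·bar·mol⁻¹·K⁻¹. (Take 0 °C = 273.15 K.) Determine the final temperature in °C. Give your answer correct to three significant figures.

From PV = nRT: V₁ = nRT₁/P₁ = 752.0 L.
T constant ⇒ Boyle's law P V = const: T₂ = T₁; P₂ = P₁·(V₁/V₂) = 0.6857 bar.
Isochoric, so P/T is constant: V₃ = V₂; T₃ = T₂·(P₃/P₂) = 261.8 K.
Isobaric, so V/T is constant: P₄ = P₃; T₄ = T₃·(V₄/V₃) = 729.6 K.

T₄ ≈ 456 °C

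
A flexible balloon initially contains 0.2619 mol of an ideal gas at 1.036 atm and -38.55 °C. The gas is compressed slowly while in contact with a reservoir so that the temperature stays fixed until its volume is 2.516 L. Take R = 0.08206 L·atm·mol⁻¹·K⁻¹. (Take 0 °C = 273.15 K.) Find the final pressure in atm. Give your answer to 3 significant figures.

Convert: T₁ = 234.6 K.
From PV = nRT: V₁ = nRT₁/P₁ = 4.867 L.
T constant ⇒ Boyle's law P V = const: T₂ = T₁; P₂ = P₁·(V₁/V₂) = 2.004 atm.

P₂ ≈ 2.00 atm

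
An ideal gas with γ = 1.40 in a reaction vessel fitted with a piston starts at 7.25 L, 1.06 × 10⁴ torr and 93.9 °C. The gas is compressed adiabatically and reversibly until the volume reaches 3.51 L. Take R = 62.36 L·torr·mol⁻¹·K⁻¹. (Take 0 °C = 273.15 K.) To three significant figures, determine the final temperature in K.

Convert: T₁ = 367.0 K.
Reversible adiabatic, γ = 1.40: T₂ = T₁·(V₁/V₂)^(γ−1) = 490.6 K; P₂ = P₁·(V₁/V₂)^γ = 2.927e+04 torr.

T₂ ≈ 491 K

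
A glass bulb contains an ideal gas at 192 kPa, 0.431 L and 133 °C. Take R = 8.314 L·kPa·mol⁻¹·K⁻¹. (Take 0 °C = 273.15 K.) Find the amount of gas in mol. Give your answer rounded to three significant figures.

Convert: T = 406.15 K.
PV = nRT ⇒ n = PV/(RT) = (192 × 0.431) / (8.314 × 406.15)

n ≈ 0.0245 mol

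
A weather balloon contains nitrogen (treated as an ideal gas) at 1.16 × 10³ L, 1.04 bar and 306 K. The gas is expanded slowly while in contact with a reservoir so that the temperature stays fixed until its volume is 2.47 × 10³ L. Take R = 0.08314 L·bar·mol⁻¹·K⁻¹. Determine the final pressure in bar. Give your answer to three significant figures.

P₂ ≈ 0.488 bar

T constant ⇒ Boyle's law P V = const: T₂ = T₁; P₂ = P₁·(V₁/V₂) = 0.4884 bar.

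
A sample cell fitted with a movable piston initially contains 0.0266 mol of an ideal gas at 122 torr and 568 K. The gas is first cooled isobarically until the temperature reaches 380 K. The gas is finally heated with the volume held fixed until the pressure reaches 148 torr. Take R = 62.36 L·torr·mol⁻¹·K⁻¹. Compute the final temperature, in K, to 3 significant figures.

From PV = nRT: V₁ = nRT₁/P₁ = 7.723 L.
Isobaric, so V/T is constant: P₂ = P₁; V₂ = V₁·(T₂/T₁) = 5.167 L.
Isochoric, so P/T is constant: V₃ = V₂; T₃ = T₂·(P₃/P₂) = 461.0 K.

T₃ ≈ 461 K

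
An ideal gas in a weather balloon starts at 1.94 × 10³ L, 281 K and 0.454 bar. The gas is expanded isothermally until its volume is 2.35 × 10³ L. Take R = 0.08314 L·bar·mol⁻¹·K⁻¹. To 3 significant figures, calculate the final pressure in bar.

Isothermal, so P V is constant: T₂ = T₁; P₂ = P₁·(V₁/V₂) = 0.3748 bar.

P₂ ≈ 0.375 bar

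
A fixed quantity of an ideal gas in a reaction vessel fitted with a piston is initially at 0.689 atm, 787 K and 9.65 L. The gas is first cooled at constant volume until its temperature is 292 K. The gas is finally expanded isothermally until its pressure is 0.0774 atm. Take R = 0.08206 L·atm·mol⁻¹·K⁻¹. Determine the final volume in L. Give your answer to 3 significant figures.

V₃ ≈ 31.9 L

Isochoric, so P/T is constant: V₂ = V₁; P₂ = P₁·(T₂/T₁) = 0.2556 atm.
Isothermal, so P V is constant: T₃ = T₂; V₃ = V₂·(P₂/P₃) = 31.87 L.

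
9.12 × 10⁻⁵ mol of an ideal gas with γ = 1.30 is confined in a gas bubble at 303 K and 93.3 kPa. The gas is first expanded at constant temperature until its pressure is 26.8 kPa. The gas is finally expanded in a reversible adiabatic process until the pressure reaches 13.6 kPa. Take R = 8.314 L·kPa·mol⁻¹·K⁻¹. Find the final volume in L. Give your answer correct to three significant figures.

V₃ ≈ 0.0144 L

From PV = nRT: V₁ = nRT₁/P₁ = 0.002462 L.
Isothermal, so P V is constant: T₂ = T₁; V₂ = V₁·(P₁/P₂) = 0.008573 L.
Reversible adiabatic, γ = 1.30: T₃ = T₂·(P₃/P₂)^((γ−1)/γ) = 259.1 K; V₃ = V₂·(P₂/P₃)^(1/γ) = 0.01445 L.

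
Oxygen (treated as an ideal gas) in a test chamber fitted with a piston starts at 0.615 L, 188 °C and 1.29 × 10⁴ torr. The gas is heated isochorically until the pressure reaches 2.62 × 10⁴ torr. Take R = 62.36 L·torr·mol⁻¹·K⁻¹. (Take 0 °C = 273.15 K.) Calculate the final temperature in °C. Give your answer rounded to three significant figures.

Convert: T₁ = 461.1 K.
Isochoric, so P/T is constant: V₂ = V₁; T₂ = T₁·(P₂/P₁) = 936.6 K.

T₂ ≈ 663 °C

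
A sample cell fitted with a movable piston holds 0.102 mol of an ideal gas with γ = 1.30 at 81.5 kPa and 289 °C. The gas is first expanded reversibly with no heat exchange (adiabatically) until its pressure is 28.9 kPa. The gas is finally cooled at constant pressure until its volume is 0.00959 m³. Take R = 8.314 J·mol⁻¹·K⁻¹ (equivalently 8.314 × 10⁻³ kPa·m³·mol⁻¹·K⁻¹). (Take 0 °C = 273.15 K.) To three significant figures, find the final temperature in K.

Convert: T₁ = 562.1 K.
From PV = nRT: V₁ = nRT₁/P₁ = 0.005849 m³.
Adiabatic (γ = 1.30), T V^(γ−1) and P V^γ constant: T₂ = T₁·(P₂/P₁)^((γ−1)/γ) = 442.5 K; V₂ = V₁·(P₁/P₂)^(1/γ) = 0.01299 m³.
Isobaric, so V/T is constant: P₃ = P₂; T₃ = T₂·(V₃/V₂) = 326.8 K.

T₃ ≈ 327 K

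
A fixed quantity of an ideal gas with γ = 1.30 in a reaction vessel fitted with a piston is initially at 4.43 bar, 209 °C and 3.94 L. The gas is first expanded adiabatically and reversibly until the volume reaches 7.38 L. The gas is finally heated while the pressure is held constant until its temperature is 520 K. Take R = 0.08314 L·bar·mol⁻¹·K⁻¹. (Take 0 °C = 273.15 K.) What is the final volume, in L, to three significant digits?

V₃ ≈ 9.61 L

Convert: T₁ = 482.1 K.
Reversible adiabatic, γ = 1.30: T₂ = T₁·(V₁/V₂)^(γ−1) = 399.4 K; P₂ = P₁·(V₁/V₂)^γ = 1.959 bar.
Isobaric, so V/T is constant: P₃ = P₂; V₃ = V₂·(T₃/T₂) = 9.608 L.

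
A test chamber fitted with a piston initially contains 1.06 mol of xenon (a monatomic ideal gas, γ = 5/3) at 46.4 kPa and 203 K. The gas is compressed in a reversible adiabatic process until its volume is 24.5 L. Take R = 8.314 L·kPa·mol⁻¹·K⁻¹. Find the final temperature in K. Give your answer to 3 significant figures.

From PV = nRT: V₁ = nRT₁/P₁ = 38.56 L.
Reversible adiabatic, γ = 5/3: T₂ = T₁·(V₁/V₂)^(γ−1) = 274.7 K; P₂ = P₁·(V₁/V₂)^γ = 98.79 kPa.

T₂ ≈ 275 K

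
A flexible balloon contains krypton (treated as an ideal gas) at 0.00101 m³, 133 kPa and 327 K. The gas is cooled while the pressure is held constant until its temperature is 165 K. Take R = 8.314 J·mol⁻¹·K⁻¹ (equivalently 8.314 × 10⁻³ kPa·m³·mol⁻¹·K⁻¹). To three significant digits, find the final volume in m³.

P constant ⇒ V ∝ T: P₂ = P₁; V₂ = V₁·(T₂/T₁) = 0.0005096 m³.

V₂ ≈ 0.000510 m³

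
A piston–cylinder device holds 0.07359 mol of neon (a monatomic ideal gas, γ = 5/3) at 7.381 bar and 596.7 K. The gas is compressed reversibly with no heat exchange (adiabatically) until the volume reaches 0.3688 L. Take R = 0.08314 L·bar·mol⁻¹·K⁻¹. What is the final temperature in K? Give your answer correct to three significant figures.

From PV = nRT: V₁ = nRT₁/P₁ = 0.4946 L.
Reversible adiabatic, γ = 5/3: T₂ = T₁·(V₁/V₂)^(γ−1) = 725.7 K; P₂ = P₁·(V₁/V₂)^γ = 12.04 bar.

T₂ ≈ 726 K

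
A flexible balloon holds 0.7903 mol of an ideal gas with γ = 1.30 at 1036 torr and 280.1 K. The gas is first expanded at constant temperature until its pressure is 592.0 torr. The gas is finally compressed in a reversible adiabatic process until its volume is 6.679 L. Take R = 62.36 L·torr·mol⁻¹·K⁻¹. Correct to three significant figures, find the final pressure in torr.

P₃ ≈ 3.01e+03 torr

From PV = nRT: V₁ = nRT₁/P₁ = 13.32 L.
Isothermal, so P V is constant: T₂ = T₁; V₂ = V₁·(P₁/P₂) = 23.32 L.
Reversible adiabatic, γ = 1.30: T₃ = T₂·(V₂/V₃)^(γ−1) = 407.6 K; P₃ = P₂·(V₂/V₃)^γ = 3007 torr.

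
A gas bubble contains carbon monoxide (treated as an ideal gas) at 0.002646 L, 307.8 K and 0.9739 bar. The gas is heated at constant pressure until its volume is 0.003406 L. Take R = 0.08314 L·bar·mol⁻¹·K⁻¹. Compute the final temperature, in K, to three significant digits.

P constant ⇒ V ∝ T: P₂ = P₁; T₂ = T₁·(V₂/V₁) = 396.2 K.

T₂ ≈ 396 K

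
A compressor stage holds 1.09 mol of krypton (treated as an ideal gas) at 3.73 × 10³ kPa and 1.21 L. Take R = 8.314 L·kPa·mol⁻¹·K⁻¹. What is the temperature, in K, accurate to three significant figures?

T ≈ 498 K

PV = nRT ⇒ T = PV/(nR) = (3.73e+03 × 1.21) / (1.09 × 8.314)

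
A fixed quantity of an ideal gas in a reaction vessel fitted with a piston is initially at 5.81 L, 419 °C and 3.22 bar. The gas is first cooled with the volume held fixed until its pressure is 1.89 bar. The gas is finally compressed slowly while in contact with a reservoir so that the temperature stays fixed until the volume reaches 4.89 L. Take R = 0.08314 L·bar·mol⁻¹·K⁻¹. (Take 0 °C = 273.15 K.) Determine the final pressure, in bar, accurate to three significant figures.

Convert: T₁ = 692.1 K.
Isochoric, so P/T is constant: V₂ = V₁; T₂ = T₁·(P₂/P₁) = 406.3 K.
Isothermal, so P V is constant: T₃ = T₂; P₃ = P₂·(V₂/V₃) = 2.246 bar.

P₃ ≈ 2.25 bar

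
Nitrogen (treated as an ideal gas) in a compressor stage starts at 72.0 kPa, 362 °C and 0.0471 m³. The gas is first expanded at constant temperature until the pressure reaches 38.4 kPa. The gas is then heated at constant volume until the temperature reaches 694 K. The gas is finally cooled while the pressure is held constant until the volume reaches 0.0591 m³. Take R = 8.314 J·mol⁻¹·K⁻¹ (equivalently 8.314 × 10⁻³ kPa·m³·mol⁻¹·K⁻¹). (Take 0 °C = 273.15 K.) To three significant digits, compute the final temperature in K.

T₄ ≈ 464 K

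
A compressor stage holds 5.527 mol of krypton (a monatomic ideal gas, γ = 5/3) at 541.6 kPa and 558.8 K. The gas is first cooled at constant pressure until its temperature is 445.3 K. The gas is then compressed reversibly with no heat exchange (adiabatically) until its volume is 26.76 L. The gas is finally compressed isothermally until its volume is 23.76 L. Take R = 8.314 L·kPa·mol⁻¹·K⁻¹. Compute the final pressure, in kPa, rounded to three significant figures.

From PV = nRT: V₁ = nRT₁/P₁ = 47.41 L.
P constant ⇒ V ∝ T: P₂ = P₁; V₂ = V₁·(T₂/T₁) = 37.78 L.
Adiabatic (γ = 5/3), T V^(γ−1) and P V^γ constant: T₃ = T₂·(V₂/V₃)^(γ−1) = 560.4 K; P₃ = P₂·(V₂/V₃)^γ = 962.3 kPa.
T constant ⇒ Boyle's law P V = const: T₄ = T₃; P₄ = P₃·(V₃/V₄) = 1084 kPa.

P₄ ≈ 1.08e+03 kPa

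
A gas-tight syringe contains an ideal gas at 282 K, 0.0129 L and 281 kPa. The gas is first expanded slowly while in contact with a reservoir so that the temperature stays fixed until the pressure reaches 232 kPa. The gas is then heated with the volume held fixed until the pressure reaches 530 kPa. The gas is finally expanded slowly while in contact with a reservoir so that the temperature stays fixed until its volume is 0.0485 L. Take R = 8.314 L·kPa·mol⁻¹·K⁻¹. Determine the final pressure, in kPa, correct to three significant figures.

T constant ⇒ Boyle's law P V = const: T₂ = T₁; V₂ = V₁·(P₁/P₂) = 0.01562 L.
Isochoric, so P/T is constant: V₃ = V₂; T₃ = T₂·(P₃/P₂) = 644.2 K.
T constant ⇒ Boyle's law P V = const: T₄ = T₃; P₄ = P₃·(V₃/V₄) = 170.7 kPa.

P₄ ≈ 171 kPa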